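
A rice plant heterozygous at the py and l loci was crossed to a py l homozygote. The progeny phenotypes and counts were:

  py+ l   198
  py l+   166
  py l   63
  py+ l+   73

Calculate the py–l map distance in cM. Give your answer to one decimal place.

The two most frequent classes, py+ l (198) and py l+ (166), are the parental types, so the F1 was py+ l / py l+.
The recombinant classes are py+ l+ and py l: 73 + 63 = 136.
Recombination frequency = 136/500 = 0.2720 ≈ 27.2%, i.e. 27.2 cM.

27.2 cM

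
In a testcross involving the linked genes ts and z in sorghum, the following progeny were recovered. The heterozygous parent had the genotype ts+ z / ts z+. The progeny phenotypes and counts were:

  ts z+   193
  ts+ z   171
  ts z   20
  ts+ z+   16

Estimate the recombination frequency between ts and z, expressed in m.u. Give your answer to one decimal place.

The recombinant classes are ts+ z+ and ts z: 16 + 20 = 36.
Recombination frequency = 36/400 = 0.0900 ≈ 9.0%, i.e. 9.0 m.u.

9.0 m.u.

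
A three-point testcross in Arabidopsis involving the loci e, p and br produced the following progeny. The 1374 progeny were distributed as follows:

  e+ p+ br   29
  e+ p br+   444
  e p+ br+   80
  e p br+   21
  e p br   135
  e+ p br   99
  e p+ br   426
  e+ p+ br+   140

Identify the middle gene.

e

The two most frequent reciprocal classes, e p+ br and e+ p br+, are the parental types, so the F1 was e p+ br / e+ p br+.
The two rarest classes, e+ p+ br and e p br+, are the double crossovers. Comparing them with the parentals, only the e allele has switched, so e is the middle locus and the order is p – e – br.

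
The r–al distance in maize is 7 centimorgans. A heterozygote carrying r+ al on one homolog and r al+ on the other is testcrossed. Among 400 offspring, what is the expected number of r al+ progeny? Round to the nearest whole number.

A map distance of 7 centimorgans corresponds to a recombination frequency of 0.070.
The F1 is r+ al / r al+, so r al+ is a parental gamete class with expected frequency (1 − r)/2 = 0.930/2 = 0.4650.
Expected number = 0.4650 × 400 = 186.00 ≈ 186.

186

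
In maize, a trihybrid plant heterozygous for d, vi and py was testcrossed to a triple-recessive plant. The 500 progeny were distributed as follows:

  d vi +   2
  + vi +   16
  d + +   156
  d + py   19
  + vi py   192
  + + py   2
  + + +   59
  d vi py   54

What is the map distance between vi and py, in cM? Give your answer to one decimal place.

7.8 cM

The two most frequent reciprocal classes, + vi py and d + +, are the parental types, so the F1 was + vi py / d + +.
The two rarest classes, + + py and d vi +, are the double crossovers. Comparing them with the parentals, only the vi allele has switched, so vi is the middle locus and the order is py – vi – d.
Crossovers in the py–vi interval produce the single-crossover classes + vi + and d + py (16 + 19 = 35) plus the double crossovers (4).
RF(py–vi) = (35 + 4) / 500 = 39/500 = 0.0780 → 7.8 cM.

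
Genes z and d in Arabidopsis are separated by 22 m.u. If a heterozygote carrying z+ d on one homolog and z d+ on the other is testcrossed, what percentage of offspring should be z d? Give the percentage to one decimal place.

11.0%

A map distance of 22 m.u. corresponds to a recombination frequency of 0.220.
The F1 is z+ d / z d+, so z d is a recombinant gamete class with expected frequency r/2 = 0.220/2 = 0.1100.
That is 0.1100 = 11.0% of the progeny.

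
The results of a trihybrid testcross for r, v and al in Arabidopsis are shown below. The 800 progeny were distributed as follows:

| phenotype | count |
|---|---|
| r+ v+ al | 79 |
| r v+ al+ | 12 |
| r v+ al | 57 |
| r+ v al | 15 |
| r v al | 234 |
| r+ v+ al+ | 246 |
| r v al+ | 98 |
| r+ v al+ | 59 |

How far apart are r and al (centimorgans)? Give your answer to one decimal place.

The two most frequent reciprocal classes, r v al and r+ v+ al+, are the parental types, so the F1 was r v al / r+ v+ al+.
The two rarest classes, r+ v al and r v+ al+, are the double crossovers. Comparing them with the parentals, only the r allele has switched, so r is the middle locus and the order is al – r – v.
Crossovers in the al–r interval produce the single-crossover classes r v al+ and r+ v+ al (98 + 79 = 177) plus the double crossovers (27).
RF(al–r) = (177 + 27) / 800 = 204/800 = 0.2550 → 25.5 centimorgans.

25.5 centimorgans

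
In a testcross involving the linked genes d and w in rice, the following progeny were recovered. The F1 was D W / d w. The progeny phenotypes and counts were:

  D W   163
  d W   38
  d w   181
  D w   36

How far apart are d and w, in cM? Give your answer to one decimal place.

17.7 cM

The recombinant classes are D w and d W: 36 + 38 = 74.
Recombination frequency = 74/418 = 0.1770 ≈ 17.7%, i.e. 17.7 cM.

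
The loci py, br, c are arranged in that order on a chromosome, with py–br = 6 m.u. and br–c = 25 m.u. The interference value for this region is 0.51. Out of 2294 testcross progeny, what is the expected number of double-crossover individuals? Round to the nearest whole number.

17

Map distances give recombination frequencies of 0.060 and 0.250 for the two intervals.
With interference 0.51 (so coincidence = 0.49), expected double-crossover frequency = 0.060 × 0.250 × 0.49 = 0.00735.
Expected number = 0.00735 × 2294 = 16.86 ≈ 17.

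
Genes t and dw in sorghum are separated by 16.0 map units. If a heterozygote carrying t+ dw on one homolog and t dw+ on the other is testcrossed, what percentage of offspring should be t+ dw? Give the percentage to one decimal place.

42.0%

A map distance of 16.0 map units corresponds to a recombination frequency of 0.160.
The F1 is t+ dw / t dw+, so t+ dw is a parental gamete class with expected frequency (1 − r)/2 = 0.840/2 = 0.4200.
That is 0.4200 = 42.0% of the progeny.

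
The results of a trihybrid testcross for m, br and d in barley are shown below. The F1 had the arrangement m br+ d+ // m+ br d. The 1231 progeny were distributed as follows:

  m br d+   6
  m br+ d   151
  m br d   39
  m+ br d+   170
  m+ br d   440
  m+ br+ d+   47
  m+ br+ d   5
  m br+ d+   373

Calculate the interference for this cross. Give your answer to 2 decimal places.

0.58

The two rarest classes, m br d+ and m+ br+ d, are the double crossovers. Comparing them with the parentals, only the br allele has switched, so br is the middle locus and the order is m – br – d.
m–br: (86 + 11)/1231 = 0.0788; br–d: (321 + 11)/1231 = 0.2697.
Expected DCO frequency = 0.0788 × 0.2697 ≈ 0.02125; observed = 11/1231 ≈ 0.00894.
Coefficient of coincidence = 0.00894/0.02125 ≈ 0.42; interference = 1 − 0.42 = 0.58.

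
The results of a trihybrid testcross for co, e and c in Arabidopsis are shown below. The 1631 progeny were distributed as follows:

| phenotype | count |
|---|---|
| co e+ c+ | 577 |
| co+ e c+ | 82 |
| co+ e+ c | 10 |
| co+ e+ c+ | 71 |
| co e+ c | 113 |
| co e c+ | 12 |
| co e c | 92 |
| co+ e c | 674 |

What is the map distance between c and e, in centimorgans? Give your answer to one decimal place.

13.3 centimorgans

The two most frequent reciprocal classes, co e+ c+ and co+ e c, are the parental types, so the F1 was co e+ c+ / co+ e c.
The two rarest classes, co e c+ and co+ e+ c, are the double crossovers. Comparing them with the parentals, only the e allele has switched, so e is the middle locus and the order is c – e – co.
Crossovers in the c–e interval produce the single-crossover classes co e+ c and co+ e c+ (113 + 82 = 195) plus the double crossovers (22).
RF(c–e) = (195 + 22) / 1631 = 217/1631 = 0.1330 → 13.3 centimorgans.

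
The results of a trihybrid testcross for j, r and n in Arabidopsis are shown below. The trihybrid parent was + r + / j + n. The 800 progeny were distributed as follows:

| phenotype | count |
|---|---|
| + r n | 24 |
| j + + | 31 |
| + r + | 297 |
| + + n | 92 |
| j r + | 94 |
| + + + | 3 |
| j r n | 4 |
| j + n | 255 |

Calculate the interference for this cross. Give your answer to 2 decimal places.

The two rarest classes, + + + and j r n, are the double crossovers. Comparing them with the parentals, only the r allele has switched, so r is the middle locus and the order is n – r – j.
n–r: (55 + 7)/800 = 0.0775; r–j: (186 + 7)/800 = 0.2412.
Expected DCO frequency = 0.0775 × 0.2412 ≈ 0.01869; observed = 7/800 ≈ 0.00875.
Coefficient of coincidence = 0.00875/0.01869 ≈ 0.47; interference = 1 − 0.47 = 0.53.

0.53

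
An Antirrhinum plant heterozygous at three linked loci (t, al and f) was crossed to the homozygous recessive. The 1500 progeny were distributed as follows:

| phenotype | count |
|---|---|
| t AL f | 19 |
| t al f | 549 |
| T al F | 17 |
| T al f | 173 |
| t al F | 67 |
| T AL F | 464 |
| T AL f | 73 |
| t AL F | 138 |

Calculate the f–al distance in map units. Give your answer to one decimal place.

11.7 map units

The two most frequent reciprocal classes, T AL F and t al f, are the parental types, so the F1 was T AL F / t al f.
The two rarest classes, T al F and t AL f, are the double crossovers. Comparing them with the parentals, only the al allele has switched, so al is the middle locus and the order is t – al – f.
Crossovers in the al–f interval produce the single-crossover classes T AL f and t al F (73 + 67 = 140) plus the double crossovers (36).
RF(al–f) = (140 + 36) / 1500 = 176/1500 = 0.1173 → 11.7 map units.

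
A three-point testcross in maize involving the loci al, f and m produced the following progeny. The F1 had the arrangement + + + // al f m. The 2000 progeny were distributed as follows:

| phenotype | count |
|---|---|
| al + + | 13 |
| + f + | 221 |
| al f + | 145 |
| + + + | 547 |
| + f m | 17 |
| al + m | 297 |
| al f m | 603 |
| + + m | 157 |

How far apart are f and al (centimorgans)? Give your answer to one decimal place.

The two rarest classes, al + + and + f m, are the double crossovers. Comparing them with the parentals, only the al allele has switched, so al is the middle locus and the order is f – al – m.
Crossovers in the f–al interval produce the single-crossover classes + f + and al + m (221 + 297 = 518) plus the double crossovers (30).
RF(f–al) = (518 + 30) / 2000 = 548/2000 = 0.2740 → 27.4 centimorgans.

27.4 centimorgans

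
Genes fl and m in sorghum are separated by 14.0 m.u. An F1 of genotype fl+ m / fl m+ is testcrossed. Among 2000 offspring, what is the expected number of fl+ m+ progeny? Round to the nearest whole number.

A map distance of 14.0 m.u. corresponds to a recombination frequency of 0.140.
The F1 is fl+ m / fl m+, so fl+ m+ is a recombinant gamete class with expected frequency r/2 = 0.140/2 = 0.0700.
Expected number = 0.0700 × 2000 = 140.00 ≈ 140.

140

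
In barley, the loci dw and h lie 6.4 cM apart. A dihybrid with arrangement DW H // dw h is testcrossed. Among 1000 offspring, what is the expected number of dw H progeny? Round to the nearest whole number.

32

A map distance of 6.4 cM corresponds to a recombination frequency of 0.064.
The F1 is DW H / dw h, so dw H is a recombinant gamete class with expected frequency r/2 = 0.064/2 = 0.0320.
Expected number = 0.0320 × 1000 = 32.00 ≈ 32.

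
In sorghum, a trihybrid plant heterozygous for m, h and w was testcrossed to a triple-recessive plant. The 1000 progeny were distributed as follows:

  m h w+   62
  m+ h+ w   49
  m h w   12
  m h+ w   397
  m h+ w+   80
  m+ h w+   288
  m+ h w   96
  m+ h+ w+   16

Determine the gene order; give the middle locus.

h

The two most frequent reciprocal classes, m+ h w+ and m h+ w, are the parental types, so the F1 was m+ h w+ / m h+ w.
The two rarest classes, m+ h+ w+ and m h w, are the double crossovers. Comparing them with the parentals, only the h allele has switched, so h is the middle locus and the order is m – h – w.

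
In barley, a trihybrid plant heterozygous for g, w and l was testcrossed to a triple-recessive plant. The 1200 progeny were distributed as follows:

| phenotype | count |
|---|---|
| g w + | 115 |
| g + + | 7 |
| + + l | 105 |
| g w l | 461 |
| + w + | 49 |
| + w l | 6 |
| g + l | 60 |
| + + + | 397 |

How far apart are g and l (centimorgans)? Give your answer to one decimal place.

The two most frequent reciprocal classes, g w l and + + +, are the parental types, so the F1 was g w l / + + +.
The two rarest classes, + w l and g + +, are the double crossovers. Comparing them with the parentals, only the g allele has switched, so g is the middle locus and the order is l – g – w.
Crossovers in the l–g interval produce the single-crossover classes g w + and + + l (115 + 105 = 220) plus the double crossovers (13).
RF(l–g) = (220 + 13) / 1200 = 233/1200 = 0.1942 → 19.4 centimorgans.

19.4 centimorgans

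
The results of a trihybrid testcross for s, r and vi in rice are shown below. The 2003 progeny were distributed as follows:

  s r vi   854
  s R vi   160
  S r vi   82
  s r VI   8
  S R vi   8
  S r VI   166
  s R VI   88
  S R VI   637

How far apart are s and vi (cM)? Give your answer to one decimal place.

The two most frequent reciprocal classes, S R VI and s r vi, are the parental types, so the F1 was S R VI / s r vi.
The two rarest classes, S R vi and s r VI, are the double crossovers. Comparing them with the parentals, only the vi allele has switched, so vi is the middle locus and the order is r – vi – s.
Crossovers in the vi–s interval produce the single-crossover classes s R VI and S r vi (88 + 82 = 170) plus the double crossovers (16).
RF(vi–s) = (170 + 16) / 2003 = 186/2003 = 0.0929 → 9.3 cM.

9.3 cM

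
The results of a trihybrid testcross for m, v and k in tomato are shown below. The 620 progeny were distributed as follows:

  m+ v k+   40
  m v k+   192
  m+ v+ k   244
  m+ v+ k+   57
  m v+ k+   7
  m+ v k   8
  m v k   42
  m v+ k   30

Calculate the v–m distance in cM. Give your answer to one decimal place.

13.7 cM

The two most frequent reciprocal classes, m v k+ and m+ v+ k, are the parental types, so the F1 was m v k+ / m+ v+ k.
The two rarest classes, m v+ k+ and m+ v k, are the double crossovers. Comparing them with the parentals, only the v allele has switched, so v is the middle locus and the order is m – v – k.
Crossovers in the m–v interval produce the single-crossover classes m+ v k+ and m v+ k (40 + 30 = 70) plus the double crossovers (15).
RF(m–v) = (70 + 15) / 620 = 85/620 = 0.1371 → 13.7 cM.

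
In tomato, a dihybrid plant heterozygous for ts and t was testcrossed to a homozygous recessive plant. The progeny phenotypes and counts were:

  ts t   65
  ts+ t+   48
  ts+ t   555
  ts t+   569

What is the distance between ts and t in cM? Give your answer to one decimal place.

The two most frequent classes, ts+ t (555) and ts t+ (569), are the parental types, so the F1 was ts+ t / ts t+.
The recombinant classes are ts+ t+ and ts t: 48 + 65 = 113.
Recombination frequency = 113/1237 = 0.0914 ≈ 9.1%, i.e. 9.1 cM.

9.1 cM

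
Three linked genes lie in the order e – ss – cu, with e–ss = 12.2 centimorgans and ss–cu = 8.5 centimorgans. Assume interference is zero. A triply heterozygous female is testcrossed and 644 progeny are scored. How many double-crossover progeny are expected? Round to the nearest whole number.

Map distances give recombination frequencies of 0.122 and 0.085 for the two intervals.
With no interference, expected double-crossover frequency = 0.122 × 0.085 = 0.01037.
Expected number = 0.01037 × 644 = 6.68 ≈ 7.

7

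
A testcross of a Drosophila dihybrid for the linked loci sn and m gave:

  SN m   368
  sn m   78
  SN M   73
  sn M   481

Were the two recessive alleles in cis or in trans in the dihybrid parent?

trans

The two most frequent classes are SN m (368) and sn M (481); these are the parental (non-recombinant) types.
So the F1 carried SN m on one chromosome and sn M on the other — the recessive alleles are on opposite chromosomes (trans / repulsion).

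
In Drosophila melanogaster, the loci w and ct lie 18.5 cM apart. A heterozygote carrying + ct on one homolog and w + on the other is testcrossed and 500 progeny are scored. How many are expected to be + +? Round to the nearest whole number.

46

A map distance of 18.5 cM corresponds to a recombination frequency of 0.185.
The F1 is + ct / w +, so + + is a recombinant gamete class with expected frequency r/2 = 0.185/2 = 0.0925.
Expected number = 0.0925 × 500 = 46.25 ≈ 46.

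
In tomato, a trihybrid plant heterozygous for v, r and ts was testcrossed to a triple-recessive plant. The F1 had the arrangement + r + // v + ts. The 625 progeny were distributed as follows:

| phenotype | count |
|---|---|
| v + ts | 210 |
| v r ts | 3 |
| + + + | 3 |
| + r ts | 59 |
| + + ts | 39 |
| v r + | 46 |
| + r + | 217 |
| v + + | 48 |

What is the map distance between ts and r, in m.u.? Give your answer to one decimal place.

The two rarest classes, + + + and v r ts, are the double crossovers. Comparing them with the parentals, only the r allele has switched, so r is the middle locus and the order is v – r – ts.
Crossovers in the r–ts interval produce the single-crossover classes + r ts and v + + (59 + 48 = 107) plus the double crossovers (6).
RF(r–ts) = (107 + 6) / 625 = 113/625 = 0.1808 → 18.1 m.u.

18.1 m.u.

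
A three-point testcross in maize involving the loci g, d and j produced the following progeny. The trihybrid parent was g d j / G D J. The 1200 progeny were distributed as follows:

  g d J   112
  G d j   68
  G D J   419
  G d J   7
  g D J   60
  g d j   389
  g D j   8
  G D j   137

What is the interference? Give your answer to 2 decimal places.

0.52

The two rarest classes, g D j and G d J, are the double crossovers. Comparing them with the parentals, only the d allele has switched, so d is the middle locus and the order is g – d – j.
g–d: (128 + 15)/1200 = 0.1192; d–j: (249 + 15)/1200 = 0.2200.
Expected DCO frequency = 0.1192 × 0.2200 ≈ 0.02622; observed = 15/1200 ≈ 0.01250.
Coefficient of coincidence = 0.01250/0.02622 ≈ 0.48; interference = 1 − 0.48 = 0.52.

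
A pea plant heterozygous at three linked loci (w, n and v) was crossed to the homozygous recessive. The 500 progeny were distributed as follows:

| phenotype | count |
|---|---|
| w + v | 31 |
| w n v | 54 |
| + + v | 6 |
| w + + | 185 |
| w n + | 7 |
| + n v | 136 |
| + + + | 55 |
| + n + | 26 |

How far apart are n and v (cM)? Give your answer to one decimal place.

14.0 cM

The two most frequent reciprocal classes, + n v and w + +, are the parental types, so the F1 was + n v / w + +.
The two rarest classes, + + v and w n +, are the double crossovers. Comparing them with the parentals, only the n allele has switched, so n is the middle locus and the order is w – n – v.
Crossovers in the n–v interval produce the single-crossover classes + n + and w + v (26 + 31 = 57) plus the double crossovers (13).
RF(n–v) = (57 + 13) / 500 = 70/500 = 0.1400 → 14.0 cM.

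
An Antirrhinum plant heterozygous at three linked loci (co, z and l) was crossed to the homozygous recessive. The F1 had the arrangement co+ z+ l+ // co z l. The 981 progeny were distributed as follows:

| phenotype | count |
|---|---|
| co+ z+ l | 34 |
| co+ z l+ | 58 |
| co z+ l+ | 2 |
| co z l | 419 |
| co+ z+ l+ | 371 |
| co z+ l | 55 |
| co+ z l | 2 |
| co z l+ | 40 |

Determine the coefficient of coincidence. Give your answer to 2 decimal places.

0.43

The two rarest classes, co z+ l+ and co+ z l, are the double crossovers. Comparing them with the parentals, only the co allele has switched, so co is the middle locus and the order is z – co – l.
z–co: (113 + 4)/981 = 0.1193; co–l: (74 + 4)/981 = 0.0795.
Expected DCO frequency = 0.1193 × 0.0795 ≈ 0.00948; observed = 4/981 ≈ 0.00408.
Coefficient of coincidence = 0.00408/0.00948 ≈ 0.43.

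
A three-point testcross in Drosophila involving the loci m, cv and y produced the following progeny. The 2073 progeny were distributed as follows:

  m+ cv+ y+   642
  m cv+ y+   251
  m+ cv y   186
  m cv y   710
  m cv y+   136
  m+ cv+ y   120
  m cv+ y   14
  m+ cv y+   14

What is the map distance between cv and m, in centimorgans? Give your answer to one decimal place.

22.4 centimorgans

The two most frequent reciprocal classes, m cv y and m+ cv+ y+, are the parental types, so the F1 was m cv y / m+ cv+ y+.
The two rarest classes, m cv+ y and m+ cv y+, are the double crossovers. Comparing them with the parentals, only the cv allele has switched, so cv is the middle locus and the order is y – cv – m.
Crossovers in the cv–m interval produce the single-crossover classes m+ cv y and m cv+ y+ (186 + 251 = 437) plus the double crossovers (28).
RF(cv–m) = (437 + 28) / 2073 = 465/2073 = 0.2243 → 22.4 centimorgans.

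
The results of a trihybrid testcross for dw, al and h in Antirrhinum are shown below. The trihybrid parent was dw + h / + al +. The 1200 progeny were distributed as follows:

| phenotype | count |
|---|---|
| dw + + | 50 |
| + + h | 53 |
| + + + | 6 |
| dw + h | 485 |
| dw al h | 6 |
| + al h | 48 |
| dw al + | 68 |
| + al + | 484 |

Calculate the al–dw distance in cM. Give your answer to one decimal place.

11.1 cM

The two rarest classes, dw al h and + + +, are the double crossovers. Comparing them with the parentals, only the al allele has switched, so al is the middle locus and the order is h – al – dw.
Crossovers in the al–dw interval produce the single-crossover classes + + h and dw al + (53 + 68 = 121) plus the double crossovers (12).
RF(al–dw) = (121 + 12) / 1200 = 133/1200 = 0.1108 → 11.1 cM.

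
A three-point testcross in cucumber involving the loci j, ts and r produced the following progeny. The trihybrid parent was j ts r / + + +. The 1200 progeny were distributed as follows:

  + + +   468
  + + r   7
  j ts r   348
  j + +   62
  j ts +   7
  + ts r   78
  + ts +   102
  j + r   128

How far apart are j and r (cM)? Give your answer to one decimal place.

12.8 cM

The two rarest classes, j ts + and + + r, are the double crossovers. Comparing them with the parentals, only the r allele has switched, so r is the middle locus and the order is ts – r – j.
Crossovers in the r–j interval produce the single-crossover classes + ts r and j + + (78 + 62 = 140) plus the double crossovers (14).
RF(r–j) = (140 + 14) / 1200 = 154/1200 = 0.1283 → 12.8 cM.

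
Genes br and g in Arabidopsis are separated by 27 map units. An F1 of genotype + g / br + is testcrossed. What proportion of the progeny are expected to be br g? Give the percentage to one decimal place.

13.5%

A map distance of 27 map units corresponds to a recombination frequency of 0.270.
The F1 is + g / br +, so br g is a recombinant gamete class with expected frequency r/2 = 0.270/2 = 0.1350.
That is 0.1350 = 13.5% of the progeny.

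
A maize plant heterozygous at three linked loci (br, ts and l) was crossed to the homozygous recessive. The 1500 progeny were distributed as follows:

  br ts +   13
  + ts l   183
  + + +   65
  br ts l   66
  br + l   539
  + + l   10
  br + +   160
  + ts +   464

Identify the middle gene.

br

The two most frequent reciprocal classes, br + l and + ts +, are the parental types, so the F1 was br + l / + ts +.
The two rarest classes, + + l and br ts +, are the double crossovers. Comparing them with the parentals, only the br allele has switched, so br is the middle locus and the order is ts – br – l.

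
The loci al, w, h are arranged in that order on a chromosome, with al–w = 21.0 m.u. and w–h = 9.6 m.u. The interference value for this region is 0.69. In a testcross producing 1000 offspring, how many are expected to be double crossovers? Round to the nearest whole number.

6

Map distances give recombination frequencies of 0.210 and 0.096 for the two intervals.
With interference 0.69 (so coincidence = 0.31), expected double-crossover frequency = 0.210 × 0.096 × 0.31 = 0.00625.
Expected number = 0.00625 × 1000 = 6.25 ≈ 6.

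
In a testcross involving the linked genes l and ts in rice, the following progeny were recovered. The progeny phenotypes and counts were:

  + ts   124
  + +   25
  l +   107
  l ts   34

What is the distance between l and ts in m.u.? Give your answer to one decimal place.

The two most frequent classes, + ts (124) and l + (107), are the parental types, so the F1 was + ts / l +.
The recombinant classes are + + and l ts: 25 + 34 = 59.
Recombination frequency = 59/290 = 0.2034 ≈ 20.3%, i.e. 20.3 m.u.

20.3 m.u.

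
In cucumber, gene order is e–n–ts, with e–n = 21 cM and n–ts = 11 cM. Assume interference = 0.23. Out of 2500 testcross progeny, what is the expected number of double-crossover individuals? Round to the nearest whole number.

Map distances give recombination frequencies of 0.210 and 0.110 for the two intervals.
With interference 0.23 (so coincidence = 0.77), expected double-crossover frequency = 0.210 × 0.110 × 0.77 = 0.01779.
Expected number = 0.01779 × 2500 = 44.47 ≈ 44.

44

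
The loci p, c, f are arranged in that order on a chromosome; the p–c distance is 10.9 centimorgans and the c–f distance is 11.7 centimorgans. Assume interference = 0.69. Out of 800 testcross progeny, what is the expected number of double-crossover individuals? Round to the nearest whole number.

3

Map distances give recombination frequencies of 0.109 and 0.117 for the two intervals.
With interference 0.69 (so coincidence = 0.31), expected double-crossover frequency = 0.109 × 0.117 × 0.31 = 0.00395.
Expected number = 0.00395 × 800 = 3.16 ≈ 3.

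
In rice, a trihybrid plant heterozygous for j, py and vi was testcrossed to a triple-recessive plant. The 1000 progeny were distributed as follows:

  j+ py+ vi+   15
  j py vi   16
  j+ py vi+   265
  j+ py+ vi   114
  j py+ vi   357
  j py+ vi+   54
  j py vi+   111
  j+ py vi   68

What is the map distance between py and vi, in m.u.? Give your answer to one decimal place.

15.3 m.u.

The two most frequent reciprocal classes, j py+ vi and j+ py vi+, are the parental types, so the F1 was j py+ vi / j+ py vi+.
The two rarest classes, j py vi and j+ py+ vi+, are the double crossovers. Comparing them with the parentals, only the py allele has switched, so py is the middle locus and the order is vi – py – j.
Crossovers in the vi–py interval produce the single-crossover classes j py+ vi+ and j+ py vi (54 + 68 = 122) plus the double crossovers (31).
RF(vi–py) = (122 + 31) / 1000 = 153/1000 = 0.1530 → 15.3 m.u.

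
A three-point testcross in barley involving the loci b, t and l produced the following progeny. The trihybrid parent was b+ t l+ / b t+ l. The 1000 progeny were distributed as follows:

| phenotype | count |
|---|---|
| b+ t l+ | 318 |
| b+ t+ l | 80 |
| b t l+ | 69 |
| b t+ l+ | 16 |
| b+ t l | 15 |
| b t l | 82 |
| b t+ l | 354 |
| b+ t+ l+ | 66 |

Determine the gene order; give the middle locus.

l

The two rarest classes, b+ t l and b t+ l+, are the double crossovers. Comparing them with the parentals, only the l allele has switched, so l is the middle locus and the order is b – l – t.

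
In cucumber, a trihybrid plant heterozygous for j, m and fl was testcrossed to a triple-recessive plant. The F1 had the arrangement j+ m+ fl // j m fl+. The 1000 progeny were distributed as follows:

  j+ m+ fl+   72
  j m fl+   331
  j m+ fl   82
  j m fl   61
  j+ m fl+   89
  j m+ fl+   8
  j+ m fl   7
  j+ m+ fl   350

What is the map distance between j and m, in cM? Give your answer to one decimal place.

The two rarest classes, j+ m fl and j m+ fl+, are the double crossovers. Comparing them with the parentals, only the m allele has switched, so m is the middle locus and the order is fl – m – j.
Crossovers in the m–j interval produce the single-crossover classes j m+ fl and j+ m fl+ (82 + 89 = 171) plus the double crossovers (15).
RF(m–j) = (171 + 15) / 1000 = 186/1000 = 0.1860 → 18.6 cM.

18.6 cM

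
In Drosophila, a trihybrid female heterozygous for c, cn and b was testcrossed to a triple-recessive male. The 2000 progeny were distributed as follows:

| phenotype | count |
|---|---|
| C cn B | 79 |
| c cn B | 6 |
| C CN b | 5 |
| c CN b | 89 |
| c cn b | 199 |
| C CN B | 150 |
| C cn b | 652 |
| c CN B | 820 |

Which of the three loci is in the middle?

The two most frequent reciprocal classes, C cn b and c CN B, are the parental types, so the F1 was C cn b / c CN B.
The two rarest classes, C CN b and c cn B, are the double crossovers. Comparing them with the parentals, only the cn allele has switched, so cn is the middle locus and the order is b – cn – c.

cn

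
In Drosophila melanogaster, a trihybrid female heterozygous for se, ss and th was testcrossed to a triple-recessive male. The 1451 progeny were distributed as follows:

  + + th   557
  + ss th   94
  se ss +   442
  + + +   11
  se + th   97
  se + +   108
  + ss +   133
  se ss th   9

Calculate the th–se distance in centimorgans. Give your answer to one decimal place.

17.2 centimorgans

The two most frequent reciprocal classes, + + th and se ss +, are the parental types, so the F1 was + + th / se ss +.
The two rarest classes, + + + and se ss th, are the double crossovers. Comparing them with the parentals, only the th allele has switched, so th is the middle locus and the order is se – th – ss.
Crossovers in the se–th interval produce the single-crossover classes se + th and + ss + (97 + 133 = 230) plus the double crossovers (20).
RF(se–th) = (230 + 20) / 1451 = 250/1451 = 0.1723 → 17.2 centimorgans.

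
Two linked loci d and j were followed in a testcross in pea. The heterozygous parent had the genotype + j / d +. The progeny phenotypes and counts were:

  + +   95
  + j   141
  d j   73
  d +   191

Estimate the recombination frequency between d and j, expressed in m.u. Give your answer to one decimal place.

The recombinant classes are + + and d j: 95 + 73 = 168.
Recombination frequency = 168/500 = 0.3360 ≈ 33.6%, i.e. 33.6 m.u.

33.6 m.u.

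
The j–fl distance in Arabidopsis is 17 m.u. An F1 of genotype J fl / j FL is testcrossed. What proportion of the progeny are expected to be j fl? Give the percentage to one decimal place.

A map distance of 17 m.u. corresponds to a recombination frequency of 0.170.
The F1 is J fl / j FL, so j fl is a recombinant gamete class with expected frequency r/2 = 0.170/2 = 0.0850.
That is 0.0850 = 8.5% of the progeny.

8.5%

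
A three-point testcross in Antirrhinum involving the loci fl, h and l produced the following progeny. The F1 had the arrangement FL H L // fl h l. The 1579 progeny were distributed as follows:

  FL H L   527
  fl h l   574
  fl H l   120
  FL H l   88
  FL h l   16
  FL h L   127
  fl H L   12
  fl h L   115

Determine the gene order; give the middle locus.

The two rarest classes, fl H L and FL h l, are the double crossovers. Comparing them with the parentals, only the fl allele has switched, so fl is the middle locus and the order is h – fl – l.

fl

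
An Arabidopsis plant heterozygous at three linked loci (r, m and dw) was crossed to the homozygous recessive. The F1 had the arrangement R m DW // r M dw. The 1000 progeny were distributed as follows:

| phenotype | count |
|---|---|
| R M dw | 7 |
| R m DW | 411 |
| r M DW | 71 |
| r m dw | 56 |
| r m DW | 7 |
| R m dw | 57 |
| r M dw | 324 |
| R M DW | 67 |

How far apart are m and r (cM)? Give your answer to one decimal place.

The two rarest classes, r m DW and R M dw, are the double crossovers. Comparing them with the parentals, only the r allele has switched, so r is the middle locus and the order is m – r – dw.
Crossovers in the m–r interval produce the single-crossover classes R M DW and r m dw (67 + 56 = 123) plus the double crossovers (14).
RF(m–r) = (123 + 14) / 1000 = 137/1000 = 0.1370 → 13.7 cM.

13.7 cM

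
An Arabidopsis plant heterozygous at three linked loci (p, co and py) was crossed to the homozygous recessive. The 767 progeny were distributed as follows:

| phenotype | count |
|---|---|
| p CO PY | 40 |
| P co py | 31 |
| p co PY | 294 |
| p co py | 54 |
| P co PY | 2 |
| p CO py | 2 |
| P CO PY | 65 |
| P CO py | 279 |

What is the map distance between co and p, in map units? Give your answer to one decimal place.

9.8 map units

The two most frequent reciprocal classes, P CO py and p co PY, are the parental types, so the F1 was P CO py / p co PY.
The two rarest classes, p CO py and P co PY, are the double crossovers. Comparing them with the parentals, only the p allele has switched, so p is the middle locus and the order is py – p – co.
Crossovers in the p–co interval produce the single-crossover classes P co py and p CO PY (31 + 40 = 71) plus the double crossovers (4).
RF(p–co) = (71 + 4) / 767 = 75/767 = 0.0978 → 9.8 map units.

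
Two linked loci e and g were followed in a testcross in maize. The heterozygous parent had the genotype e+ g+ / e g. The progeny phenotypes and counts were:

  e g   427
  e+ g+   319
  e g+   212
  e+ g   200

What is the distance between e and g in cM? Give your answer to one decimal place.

The recombinant classes are e+ g and e g+: 200 + 212 = 412.
Recombination frequency = 412/1158 = 0.3558 ≈ 35.6%, i.e. 35.6 cM.

35.6 cM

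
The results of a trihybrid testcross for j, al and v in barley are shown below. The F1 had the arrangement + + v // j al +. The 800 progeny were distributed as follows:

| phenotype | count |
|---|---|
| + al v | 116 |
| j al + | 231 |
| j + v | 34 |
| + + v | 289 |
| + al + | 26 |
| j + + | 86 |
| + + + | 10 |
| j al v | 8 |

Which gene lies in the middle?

The two rarest classes, + + + and j al v, are the double crossovers. Comparing them with the parentals, only the v allele has switched, so v is the middle locus and the order is j – v – al.

v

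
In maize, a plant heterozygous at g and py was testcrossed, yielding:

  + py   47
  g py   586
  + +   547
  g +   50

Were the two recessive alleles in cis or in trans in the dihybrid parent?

cis

The two most frequent classes are + + (547) and g py (586); these are the parental (non-recombinant) types.
So the F1 carried + + on one chromosome and g py on the other — the recessive alleles are on the same chromosome (cis / coupling).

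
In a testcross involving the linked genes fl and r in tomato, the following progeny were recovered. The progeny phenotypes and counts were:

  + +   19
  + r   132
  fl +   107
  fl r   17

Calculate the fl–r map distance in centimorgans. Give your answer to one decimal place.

The two most frequent classes, + r (132) and fl + (107), are the parental types, so the F1 was + r / fl +.
The recombinant classes are + + and fl r: 19 + 17 = 36.
Recombination frequency = 36/275 = 0.1309 ≈ 13.1%, i.e. 13.1 centimorgans.

13.1 centimorgans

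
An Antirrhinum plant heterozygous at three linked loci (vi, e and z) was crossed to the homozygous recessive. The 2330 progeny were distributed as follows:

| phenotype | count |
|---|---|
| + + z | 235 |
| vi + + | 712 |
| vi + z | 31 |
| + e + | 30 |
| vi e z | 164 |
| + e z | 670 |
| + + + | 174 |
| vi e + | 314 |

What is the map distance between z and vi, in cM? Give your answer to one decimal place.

The two most frequent reciprocal classes, vi + + and + e z, are the parental types, so the F1 was vi + + / + e z.
The two rarest classes, vi + z and + e +, are the double crossovers. Comparing them with the parentals, only the z allele has switched, so z is the middle locus and the order is e – z – vi.
Crossovers in the z–vi interval produce the single-crossover classes + + + and vi e z (174 + 164 = 338) plus the double crossovers (61).
RF(z–vi) = (338 + 61) / 2330 = 399/2330 = 0.1712 → 17.1 cM.

17.1 cM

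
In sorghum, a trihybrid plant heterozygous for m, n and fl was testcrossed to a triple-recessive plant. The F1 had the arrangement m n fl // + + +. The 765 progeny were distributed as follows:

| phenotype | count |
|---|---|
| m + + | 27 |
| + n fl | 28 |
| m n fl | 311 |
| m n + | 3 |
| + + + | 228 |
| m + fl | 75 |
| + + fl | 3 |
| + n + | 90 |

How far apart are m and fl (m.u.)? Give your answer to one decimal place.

The two rarest classes, m n + and + + fl, are the double crossovers. Comparing them with the parentals, only the fl allele has switched, so fl is the middle locus and the order is n – fl – m.
Crossovers in the fl–m interval produce the single-crossover classes + n fl and m + + (28 + 27 = 55) plus the double crossovers (6).
RF(fl–m) = (55 + 6) / 765 = 61/765 = 0.0797 → 8.0 m.u.

8.0 m.u.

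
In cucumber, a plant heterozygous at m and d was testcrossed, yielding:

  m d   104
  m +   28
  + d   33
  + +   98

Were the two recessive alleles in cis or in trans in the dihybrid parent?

The two most frequent classes are + + (98) and m d (104); these are the parental (non-recombinant) types.
So the F1 carried + + on one chromosome and m d on the other — the recessive alleles are on the same chromosome (cis / coupling).

cis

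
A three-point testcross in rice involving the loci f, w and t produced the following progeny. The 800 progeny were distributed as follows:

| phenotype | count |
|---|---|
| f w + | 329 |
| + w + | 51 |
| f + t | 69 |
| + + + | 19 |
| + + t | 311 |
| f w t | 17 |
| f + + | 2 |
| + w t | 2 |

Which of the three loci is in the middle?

w

The two most frequent reciprocal classes, + + t and f w +, are the parental types, so the F1 was + + t / f w +.
The two rarest classes, + w t and f + +, are the double crossovers. Comparing them with the parentals, only the w allele has switched, so w is the middle locus and the order is f – w – t.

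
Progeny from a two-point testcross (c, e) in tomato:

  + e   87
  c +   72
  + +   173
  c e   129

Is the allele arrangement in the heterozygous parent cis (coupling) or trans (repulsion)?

cis

The two most frequent classes are + + (173) and c e (129); these are the parental (non-recombinant) types.
So the F1 carried + + on one chromosome and c e on the other — the recessive alleles are on the same chromosome (cis / coupling).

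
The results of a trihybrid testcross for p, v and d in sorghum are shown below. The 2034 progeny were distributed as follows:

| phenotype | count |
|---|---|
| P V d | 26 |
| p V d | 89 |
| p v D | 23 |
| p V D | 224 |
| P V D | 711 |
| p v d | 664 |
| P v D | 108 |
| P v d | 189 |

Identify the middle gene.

The two most frequent reciprocal classes, p v d and P V D, are the parental types, so the F1 was p v d / P V D.
The two rarest classes, p v D and P V d, are the double crossovers. Comparing them with the parentals, only the d allele has switched, so d is the middle locus and the order is p – d – v.

d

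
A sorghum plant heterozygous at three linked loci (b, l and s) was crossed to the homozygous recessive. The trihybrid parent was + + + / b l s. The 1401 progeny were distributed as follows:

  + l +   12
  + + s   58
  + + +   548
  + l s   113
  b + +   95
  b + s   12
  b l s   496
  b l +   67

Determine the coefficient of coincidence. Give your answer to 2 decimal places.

0.97

The two rarest classes, + l + and b + s, are the double crossovers. Comparing them with the parentals, only the l allele has switched, so l is the middle locus and the order is s – l – b.
s–l: (125 + 24)/1401 = 0.1064; l–b: (208 + 24)/1401 = 0.1656.
Expected DCO frequency = 0.1064 × 0.1656 ≈ 0.01762; observed = 24/1401 ≈ 0.01713.
Coefficient of coincidence = 0.01713/0.01762 ≈ 0.97.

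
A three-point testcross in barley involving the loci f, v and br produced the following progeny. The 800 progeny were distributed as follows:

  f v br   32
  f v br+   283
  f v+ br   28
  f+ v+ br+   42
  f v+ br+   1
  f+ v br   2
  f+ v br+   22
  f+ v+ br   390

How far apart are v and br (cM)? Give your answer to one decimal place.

The two most frequent reciprocal classes, f+ v+ br and f v br+, are the parental types, so the F1 was f+ v+ br / f v br+.
The two rarest classes, f+ v br and f v+ br+, are the double crossovers. Comparing them with the parentals, only the v allele has switched, so v is the middle locus and the order is f – v – br.
Crossovers in the v–br interval produce the single-crossover classes f+ v+ br+ and f v br (42 + 32 = 74) plus the double crossovers (3).
RF(v–br) = (74 + 3) / 800 = 77/800 = 0.0963 → 9.6 cM.

9.6 cM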